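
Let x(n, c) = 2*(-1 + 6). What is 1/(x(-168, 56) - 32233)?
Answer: -1/32223 ≈ -3.1034e-5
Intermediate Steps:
x(n, c) = 10 (x(n, c) = 2*5 = 10)
1/(x(-168, 56) - 32233) = 1/(10 - 32233) = 1/(-32223) = -1/32223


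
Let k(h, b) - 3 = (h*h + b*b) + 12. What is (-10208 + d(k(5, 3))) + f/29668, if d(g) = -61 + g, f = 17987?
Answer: -303188973/29668 ≈ -10219.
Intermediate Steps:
k(h, b) = 15 + b² + h² (k(h, b) = 3 + ((h*h + b*b) + 12) = 3 + ((h² + b²) + 12) = 3 + ((b² + h²) + 12) = 3 + (12 + b² + h²) = 15 + b² + h²)
(-10208 + d(k(5, 3))) + f/29668 = (-10208 + (-61 + (15 + 3² + 5²))) + 17987/29668 = (-10208 + (-61 + (15 + 9 + 25))) + 17987*(1/29668) = (-10208 + (-61 + 49)) + 17987/29668 = (-10208 - 12) + 17987/29668 = -10220 + 17987/29668 = -303188973/29668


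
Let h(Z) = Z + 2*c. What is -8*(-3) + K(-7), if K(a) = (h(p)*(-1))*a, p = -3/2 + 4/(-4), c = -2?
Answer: -43/2 ≈ -21.500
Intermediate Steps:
p = -5/2 (p = -3*½ + 4*(-¼) = -3/2 - 1 = -5/2 ≈ -2.5000)
h(Z) = -4 + Z (h(Z) = Z + 2*(-2) = Z - 4 = -4 + Z)
K(a) = 13*a/2 (K(a) = ((-4 - 5/2)*(-1))*a = (-13/2*(-1))*a = 13*a/2)
-8*(-3) + K(-7) = -8*(-3) + (13/2)*(-7) = 24 - 91/2 = -43/2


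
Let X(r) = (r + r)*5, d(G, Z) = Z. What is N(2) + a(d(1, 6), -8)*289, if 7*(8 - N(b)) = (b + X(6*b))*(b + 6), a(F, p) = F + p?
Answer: -4966/7 ≈ -709.43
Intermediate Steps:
X(r) = 10*r (X(r) = (2*r)*5 = 10*r)
N(b) = 8 - 61*b*(6 + b)/7 (N(b) = 8 - (b + 10*(6*b))*(b + 6)/7 = 8 - (b + 60*b)*(6 + b)/7 = 8 - 61*b*(6 + b)/7)
N(2) + a(d(1, 6), -8)*289 = (8 - 366/7*2 - 61/7*2**2) + (6 - 8)*289 = (8 - 732/7 - 61/7*4) - 2*289 = (8 - 732/7 - 244/7) - 578 = -920/7 - 578 = -4966/7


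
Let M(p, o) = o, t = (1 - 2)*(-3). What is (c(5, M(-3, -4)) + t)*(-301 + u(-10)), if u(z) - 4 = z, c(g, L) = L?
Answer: 307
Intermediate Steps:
t = 3 (t = -1*(-3) = 3)
u(z) = 4 + z
(c(5, M(-3, -4)) + t)*(-301 + u(-10)) = (-4 + 3)*(-301 + (4 - 10)) = -(-301 - 6) = -1*(-307) = 307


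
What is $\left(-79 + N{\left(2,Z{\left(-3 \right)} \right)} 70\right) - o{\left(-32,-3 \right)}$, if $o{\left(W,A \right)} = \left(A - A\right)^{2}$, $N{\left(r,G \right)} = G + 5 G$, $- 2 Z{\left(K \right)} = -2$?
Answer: $341$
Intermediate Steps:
$Z{\left(K \right)} = 1$ ($Z{\left(K \right)} = \left(- \frac{1}{2}\right) \left(-2\right) = 1$)
$N{\left(r,G \right)} = 6 G$
$o{\left(W,A \right)} = 0$ ($o{\left(W,A \right)} = 0^{2} = 0$)
$\left(-79 + N{\left(2,Z{\left(-3 \right)} \right)} 70\right) - o{\left(-32,-3 \right)} = \left(-79 + 6 \cdot 1 \cdot 70\right) - 0 = \left(-79 + 6 \cdot 70\right) + 0 = \left(-79 + 420\right) + 0 = 341 + 0 = 341$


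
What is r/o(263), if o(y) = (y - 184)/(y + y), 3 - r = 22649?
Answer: -11911796/79 ≈ -1.5078e+5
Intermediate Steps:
r = -22646 (r = 3 - 1*22649 = 3 - 22649 = -22646)
o(y) = (-184 + y)/(2*y) (o(y) = (-184 + y)/((2*y)) = (-184 + y)*(1/(2*y)) = (-184 + y)/(2*y))
r/o(263) = -22646*526/(-184 + 263) = -22646/((½)*(1/263)*79) = -22646/79/526 = -22646*526/79 = -11911796/79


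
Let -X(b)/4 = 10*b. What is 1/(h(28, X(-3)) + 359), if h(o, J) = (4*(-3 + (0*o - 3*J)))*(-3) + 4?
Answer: 1/4719 ≈ 0.00021191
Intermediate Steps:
X(b) = -40*b
h(o, J) = 40 + 36*J (h(o, J) = (4*(-3 + (0 - 3*J)))*(-3) + 4 = (4*(-3 - 3*J))*(-3) + 4 = (-12 - 12*J)*(-3) + 4 = (36 + 36*J) + 4 = 40 + 36*J)
1/(h(28, X(-3)) + 359) = 1/((40 + 36*(-40*(-3))) + 359) = 1/((40 + 36*120) + 359) = 1/((40 + 4320) + 359) = 1/(4360 + 359) = 1/4719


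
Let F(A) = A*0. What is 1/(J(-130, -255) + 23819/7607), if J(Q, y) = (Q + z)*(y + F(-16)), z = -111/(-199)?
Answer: 1513793/49971661796 ≈ 3.0293e-5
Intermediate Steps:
z = 111/199 (z = -111*(-1/199) = 111/199 ≈ 0.55779)
F(A) = 0
J(Q, y) = y*(111/199 + Q) (J(Q, y) = (Q + 111/199)*(y + 0) = (111/199 + Q)*y = y*(111/199 + Q))
1/(J(-130, -255) + 23819/7607) = 1/((1/199)*(-255)*(111 + 199*(-130)) + 23819/7607) = 1/((1/199)*(-255)*(111 - 25870) + 23819*(1/7607)) = 1/((1/199)*(-255)*(-25759) + 23819/7607) = 1/(6568545/199 + 23819/7607) = 1/(49971661796/1513793) = 1513793/49971661796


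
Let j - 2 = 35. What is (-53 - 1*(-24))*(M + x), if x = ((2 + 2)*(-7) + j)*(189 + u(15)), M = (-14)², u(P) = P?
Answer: -58928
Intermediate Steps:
j = 37 (j = 2 + 35 = 37)
M = 196
x = 1836 (x = ((2 + 2)*(-7) + 37)*(189 + 15) = (4*(-7) + 37)*204 = (-28 + 37)*204 = 9*204 = 1836)
(-53 - 1*(-24))*(M + x) = (-53 - 1*(-24))*(196 + 1836) = (-53 + 24)*2032 = -29*2032 = -58928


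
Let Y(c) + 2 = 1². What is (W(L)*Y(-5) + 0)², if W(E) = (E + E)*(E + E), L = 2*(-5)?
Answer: 160000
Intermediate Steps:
Y(c) = -1 (Y(c) = -2 + 1² = -2 + 1 = -1)
L = -10
W(E) = 4*E² (W(E) = (2*E)*(2*E) = 4*E²)
(W(L)*Y(-5) + 0)² = ((4*(-10)²)*(-1) + 0)² = ((4*100)*(-1) + 0)² = (400*(-1) + 0)² = (-400 + 0)² = (-400)² = 160000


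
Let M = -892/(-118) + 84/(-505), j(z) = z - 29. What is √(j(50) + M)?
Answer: √25205646355/29795 ≈ 5.3285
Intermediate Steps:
j(z) = -29 + z
M = 220274/29795 (M = -892*(-1/118) + 84*(-1/505) = 446/59 - 84/505 = 220274/29795 ≈ 7.3930)
√(j(50) + M) = √((-29 + 50) + 220274/29795) = √(21 + 220274/29795) = √(845969/29795) = √25205646355/29795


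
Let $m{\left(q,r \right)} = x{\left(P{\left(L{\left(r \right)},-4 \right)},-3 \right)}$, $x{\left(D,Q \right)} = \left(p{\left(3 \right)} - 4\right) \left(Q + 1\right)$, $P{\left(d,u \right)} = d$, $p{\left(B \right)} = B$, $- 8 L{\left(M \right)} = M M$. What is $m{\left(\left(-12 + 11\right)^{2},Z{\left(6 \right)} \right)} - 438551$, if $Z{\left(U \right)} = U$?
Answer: $-438549$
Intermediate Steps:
$L{\left(M \right)} = - \frac{M^{2}}{8}$ ($L{\left(M \right)} = - \frac{M M}{8} = - \frac{M^{2}}{8}$)
$x{\left(D,Q \right)} = -1 - Q$ ($x{\left(D,Q \right)} = \left(3 - 4\right) \left(Q + 1\right) = - (1 + Q) = -1 - Q$)
$m{\left(q,r \right)} = 2$ ($m{\left(q,r \right)} = -1 - -3 = -1 + 3 = 2$)
$m{\left(\left(-12 + 11\right)^{2},Z{\left(6 \right)} \right)} - 438551 = 2 - 438551 = -438549$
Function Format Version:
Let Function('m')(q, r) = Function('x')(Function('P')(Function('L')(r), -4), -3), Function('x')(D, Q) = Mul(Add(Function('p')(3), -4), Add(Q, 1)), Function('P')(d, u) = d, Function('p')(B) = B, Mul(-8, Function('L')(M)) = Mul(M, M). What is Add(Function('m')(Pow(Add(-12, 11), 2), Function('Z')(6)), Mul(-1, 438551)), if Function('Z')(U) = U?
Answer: -438549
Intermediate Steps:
Function('L')(M) = Mul(Rational(-1, 8), Pow(M, 2)) (Function('L')(M) = Mul(Rational(-1, 8), Mul(M, M)) = Mul(Rational(-1, 8), Pow(M, 2)))
Function('x')(D, Q) = Add(-1, Mul(-1, Q)) (Function('x')(D, Q) = Mul(Add(3, -4), Add(Q, 1)) = Mul(-1, Add(1, Q)) = Add(-1, Mul(-1, Q)))
Function('m')(q, r) = 2 (Function('m')(q, r) = Add(-1, Mul(-1, -3)) = Add(-1, 3) = 2)
Add(Function('m')(Pow(Add(-12, 11), 2), Function('Z')(6)), Mul(-1, 438551)) = Add(2, Mul(-1, 438551)) = Add(2, -438551) = -438549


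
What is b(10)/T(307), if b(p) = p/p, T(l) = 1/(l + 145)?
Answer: 452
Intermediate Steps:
T(l) = 1/(145 + l)
b(p) = 1
b(10)/T(307) = 1/1/(145 + 307) = 1/1/452 = 1/(1/452) = 1*452 = 452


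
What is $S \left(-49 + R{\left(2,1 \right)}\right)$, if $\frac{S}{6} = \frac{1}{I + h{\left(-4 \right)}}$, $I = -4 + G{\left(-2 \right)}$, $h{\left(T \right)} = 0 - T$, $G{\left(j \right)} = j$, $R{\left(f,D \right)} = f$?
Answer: $141$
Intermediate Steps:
$h{\left(T \right)} = - T$
$I = -6$ ($I = -4 - 2 = -6$)
$S = -3$ ($S = \frac{6}{-6 - -4} = \frac{6}{-6 + 4} = \frac{6}{-2} = 6 \left(- \frac{1}{2}\right) = -3$)
$S \left(-49 + R{\left(2,1 \right)}\right) = - 3 \left(-49 + 2\right) = \left(-3\right) \left(-47\right) = 141$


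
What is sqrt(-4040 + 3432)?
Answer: 4*I*sqrt(38) ≈ 24.658*I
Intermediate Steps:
sqrt(-4040 + 3432) = sqrt(-608) = 4*I*sqrt(38)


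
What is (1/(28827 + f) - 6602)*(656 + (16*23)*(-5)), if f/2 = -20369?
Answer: 93105524832/11911 ≈ 7.8168e+6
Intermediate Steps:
f = -40738 (f = 2*(-20369) = -40738)
(1/(28827 + f) - 6602)*(656 + (16*23)*(-5)) = (1/(28827 - 40738) - 6602)*(656 + (16*23)*(-5)) = (1/(-11911) - 6602)*(656 + 368*(-5)) = (-1/11911 - 6602)*(656 - 1840) = -78636423/11911*(-1184) = 93105524832/11911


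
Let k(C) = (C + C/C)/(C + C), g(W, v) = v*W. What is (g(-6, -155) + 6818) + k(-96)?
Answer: 1487711/192 ≈ 7748.5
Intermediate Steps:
g(W, v) = W*v
k(C) = (1 + C)/(2*C) (k(C) = (C + 1)/((2*C)) = (1 + C)*(1/(2*C)) = (1 + C)/(2*C))
(g(-6, -155) + 6818) + k(-96) = (-6*(-155) + 6818) + (½)*(1 - 96)/(-96) = (930 + 6818) + (½)*(-1/96)*(-95) = 7748 + 95/192 = 1487711/192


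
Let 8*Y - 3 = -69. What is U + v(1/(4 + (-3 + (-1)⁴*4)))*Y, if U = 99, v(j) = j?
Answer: 1947/20 ≈ 97.350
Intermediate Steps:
Y = -33/4 (Y = 3/8 + (⅛)*(-69) = 3/8 - 69/8 = -33/4 ≈ -8.2500)
U + v(1/(4 + (-3 + (-1)⁴*4)))*Y = 99 - 33/4/(4 + (-3 + (-1)⁴*4)) = 99 - 33/4/(4 + (-3 + 1*4)) = 99 - 33/4/(4 + (-3 + 4)) = 99 - 33/4/(4 + 1) = 99 - 33/4/5 = 99 + (⅕)*(-33/4) = 99 - 33/20 = 1947/20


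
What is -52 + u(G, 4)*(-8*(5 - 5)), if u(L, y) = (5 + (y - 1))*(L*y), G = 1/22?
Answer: -52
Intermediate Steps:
G = 1/22 ≈ 0.045455
u(L, y) = L*y*(4 + y) (u(L, y) = (5 + (-1 + y))*(L*y) = (4 + y)*(L*y) = L*y*(4 + y))
-52 + u(G, 4)*(-8*(5 - 5)) = -52 + ((1/22)*4*(4 + 4))*(-8*(5 - 5)) = -52 + ((1/22)*4*8)*(-8*0) = -52 + (16/11)*0 = -52 + 0 = -52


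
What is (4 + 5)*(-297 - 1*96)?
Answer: -3537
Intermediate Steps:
(4 + 5)*(-297 - 1*96) = 9*(-297 - 96) = 9*(-393) = -3537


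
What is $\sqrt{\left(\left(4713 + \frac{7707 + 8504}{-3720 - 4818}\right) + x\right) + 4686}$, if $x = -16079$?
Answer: $\frac{i \sqrt{487093335438}}{8538} \approx 81.743 i$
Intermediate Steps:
$\sqrt{\left(\left(4713 + \frac{7707 + 8504}{-3720 - 4818}\right) + x\right) + 4686} = \sqrt{\left(\left(4713 + \frac{7707 + 8504}{-3720 - 4818}\right) - 16079\right) + 4686} = \sqrt{\left(\left(4713 + \frac{16211}{-8538}\right) - 16079\right) + 4686} = \sqrt{\left(\left(4713 + 16211 \left(- \frac{1}{8538}\right)\right) - 16079\right) + 4686} = \sqrt{\left(\left(4713 - \frac{16211}{8538}\right) - 16079\right) + 4686} = \sqrt{\left(\frac{40223383}{8538} - 16079\right) + 4686} = \sqrt{- \frac{97059119}{8538} + 4686} = \sqrt{- \frac{57050051}{8538}} = \frac{i \sqrt{487093335438}}{8538}$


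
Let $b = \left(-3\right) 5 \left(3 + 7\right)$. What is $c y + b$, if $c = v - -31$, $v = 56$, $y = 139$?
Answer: $11943$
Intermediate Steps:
$b = -150$ ($b = \left(-15\right) 10 = -150$)
$c = 87$ ($c = 56 - -31 = 56 + 31 = 87$)
$c y + b = 87 \cdot 139 - 150 = 12093 - 150 = 11943$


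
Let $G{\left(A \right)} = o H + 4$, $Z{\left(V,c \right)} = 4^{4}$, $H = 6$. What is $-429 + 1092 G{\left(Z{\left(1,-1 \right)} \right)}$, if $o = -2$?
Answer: $-9165$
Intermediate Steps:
$Z{\left(V,c \right)} = 256$
$G{\left(A \right)} = -8$ ($G{\left(A \right)} = \left(-2\right) 6 + 4 = -12 + 4 = -8$)
$-429 + 1092 G{\left(Z{\left(1,-1 \right)} \right)} = -429 + 1092 \left(-8\right) = -429 - 8736 = -9165$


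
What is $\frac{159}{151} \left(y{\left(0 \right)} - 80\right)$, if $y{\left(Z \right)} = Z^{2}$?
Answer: $- \frac{12720}{151} \approx -84.238$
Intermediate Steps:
$\frac{159}{151} \left(y{\left(0 \right)} - 80\right) = \frac{159}{151} \left(0^{2} - 80\right) = 159 \cdot \frac{1}{151} \left(0 - 80\right) = \frac{159}{151} \left(-80\right) = - \frac{12720}{151}$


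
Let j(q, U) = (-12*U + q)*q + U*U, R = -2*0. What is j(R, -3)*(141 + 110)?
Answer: 2259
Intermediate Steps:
R = 0
j(q, U) = U² + q*(q - 12*U) (j(q, U) = (q - 12*U)*q + U² = q*(q - 12*U) + U² = U² + q*(q - 12*U))
j(R, -3)*(141 + 110) = ((-3)² + 0² - 12*(-3)*0)*(141 + 110) = (9 + 0 + 0)*251 = 9*251 = 2259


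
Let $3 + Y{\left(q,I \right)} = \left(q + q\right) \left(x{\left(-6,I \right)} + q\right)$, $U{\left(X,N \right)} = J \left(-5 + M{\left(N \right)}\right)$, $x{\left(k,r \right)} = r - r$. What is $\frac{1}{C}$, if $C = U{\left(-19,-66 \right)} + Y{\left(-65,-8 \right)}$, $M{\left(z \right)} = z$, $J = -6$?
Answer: $\frac{1}{8873} \approx 0.0001127$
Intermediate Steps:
$x{\left(k,r \right)} = 0$
$U{\left(X,N \right)} = 30 - 6 N$ ($U{\left(X,N \right)} = - 6 \left(-5 + N\right) = 30 - 6 N$)
$Y{\left(q,I \right)} = -3 + 2 q^{2}$ ($Y{\left(q,I \right)} = -3 + \left(q + q\right) \left(0 + q\right) = -3 + 2 q q = -3 + 2 q^{2}$)
$C = 8873$ ($C = \left(30 - -396\right) - \left(3 - 2 \left(-65\right)^{2}\right) = \left(30 + 396\right) + \left(-3 + 2 \cdot 4225\right) = 426 + \left(-3 + 8450\right) = 426 + 8447 = 8873$)
$\frac{1}{C} = \frac{1}{8873}$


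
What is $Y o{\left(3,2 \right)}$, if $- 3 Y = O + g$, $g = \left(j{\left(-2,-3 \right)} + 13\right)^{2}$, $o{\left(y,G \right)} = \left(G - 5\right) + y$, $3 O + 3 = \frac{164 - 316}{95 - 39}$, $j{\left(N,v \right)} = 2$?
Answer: $0$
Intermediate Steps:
$O = - \frac{40}{21}$ ($O = -1 + \frac{\left(164 - 316\right) \frac{1}{95 - 39}}{3} = -1 + \frac{\left(-152\right) \frac{1}{56}}{3} = -1 + \frac{1}{3} \left(- \frac{19}{7}\right) = -1 - \frac{19}{21} = - \frac{40}{21} \approx -1.9048$)
$o{\left(y,G \right)} = -5 + G + y$ ($o{\left(y,G \right)} = \left(-5 + G\right) + y = -5 + G + y$)
$g = 225$ ($g = \left(2 + 13\right)^{2} = 15^{2} = 225$)
$Y = - \frac{4685}{63}$ ($Y = - \frac{- \frac{40}{21} + 225}{3} = \left(- \frac{1}{3}\right) \frac{4685}{21} = - \frac{4685}{63} \approx -74.365$)
$Y o{\left(3,2 \right)} = - \frac{4685 \left(-5 + 2 + 3\right)}{63} = \left(- \frac{4685}{63}\right) 0 = 0$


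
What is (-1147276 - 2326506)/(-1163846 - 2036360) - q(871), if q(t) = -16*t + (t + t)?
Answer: 19513392873/1600103 ≈ 12195.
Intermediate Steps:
q(t) = -14*t (q(t) = -16*t + 2*t = -14*t)
(-1147276 - 2326506)/(-1163846 - 2036360) - q(871) = (-1147276 - 2326506)/(-1163846 - 2036360) - (-14)*871 = -3473782/(-3200206) - 1*(-12194) = -3473782*(-1/3200206) + 12194 = 1736891/1600103 + 12194 = 19513392873/1600103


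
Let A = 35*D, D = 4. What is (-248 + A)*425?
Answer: -45900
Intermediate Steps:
A = 140 (A = 35*4 = 140)
(-248 + A)*425 = (-248 + 140)*425 = -108*425 = -45900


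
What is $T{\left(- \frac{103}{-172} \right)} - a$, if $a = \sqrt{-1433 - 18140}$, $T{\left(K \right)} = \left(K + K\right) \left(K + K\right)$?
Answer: $\frac{10609}{7396} - 23 i \sqrt{37} \approx 1.4344 - 139.9 i$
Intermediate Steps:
$T{\left(K \right)} = 4 K^{2}$ ($T{\left(K \right)} = 2 K 2 K = 4 K^{2}$)
$a = 23 i \sqrt{37}$ ($a = \sqrt{-19573} = 23 i \sqrt{37} \approx 139.9 i$)
$T{\left(- \frac{103}{-172} \right)} - a = 4 \left(- \frac{103}{-172}\right)^{2} - 23 i \sqrt{37} = 4 \left(\left(-103\right) \left(- \frac{1}{172}\right)\right)^{2} - 23 i \sqrt{37} = 4 \left(\frac{103}{172}\right)^{2} - 23 i \sqrt{37} = 4 \cdot \frac{10609}{29584} - 23 i \sqrt{37} = \frac{10609}{7396} - 23 i \sqrt{37}$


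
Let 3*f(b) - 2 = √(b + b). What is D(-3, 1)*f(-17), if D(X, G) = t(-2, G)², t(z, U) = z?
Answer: 8/3 + 4*I*√34/3 ≈ 2.6667 + 7.7746*I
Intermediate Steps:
f(b) = ⅔ + √2*√b/3 (f(b) = ⅔ + √(b + b)/3 = ⅔ + √(2*b)/3 = ⅔ + (√2*√b)/3 = ⅔ + √2*√b/3)
D(X, G) = 4 (D(X, G) = (-2)² = 4)
D(-3, 1)*f(-17) = 4*(⅔ + √2*√(-17)/3) = 4*(⅔ + √2*(I*√17)/3) = 4*(⅔ + I*√34/3) = 8/3 + 4*I*√34/3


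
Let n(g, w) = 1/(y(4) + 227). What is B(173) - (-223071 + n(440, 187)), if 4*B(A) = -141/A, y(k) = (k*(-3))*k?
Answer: 27631332697/123868 ≈ 2.2307e+5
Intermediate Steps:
y(k) = -3*k² (y(k) = (-3*k)*k = -3*k²)
n(g, w) = 1/179 (n(g, w) = 1/(-3*4² + 227) = 1/(-3*16 + 227) = 1/(-48 + 227) = 1/179)
B(A) = -141/(4*A) (B(A) = (-141/A)/4 = -141/(4*A))
B(173) - (-223071 + n(440, 187)) = -141/4/173 - (-223071 + 1/179) = -141/4*1/173 - 1*(-39929708/179) = -141/692 + 39929708/179 = 27631332697/123868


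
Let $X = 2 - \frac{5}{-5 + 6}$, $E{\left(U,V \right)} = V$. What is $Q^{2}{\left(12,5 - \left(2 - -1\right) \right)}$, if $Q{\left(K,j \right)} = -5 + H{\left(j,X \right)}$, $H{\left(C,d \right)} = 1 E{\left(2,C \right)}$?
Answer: $9$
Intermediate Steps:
$X = -3$ ($X = 2 - \frac{5}{1} = 2 - 5 \cdot 1 = 2 - 5 = -3$)
$H{\left(C,d \right)} = C$ ($H{\left(C,d \right)} = 1 C = C$)
$Q{\left(K,j \right)} = -5 + j$
$Q^{2}{\left(12,5 - \left(2 - -1\right) \right)} = \left(-5 + \left(5 - \left(2 - -1\right)\right)\right)^{2} = \left(-5 + \left(5 - \left(2 + 1\right)\right)\right)^{2} = \left(-5 + \left(5 - 3\right)\right)^{2} = \left(-5 + 2\right)^{2} = \left(-3\right)^{2} = 9$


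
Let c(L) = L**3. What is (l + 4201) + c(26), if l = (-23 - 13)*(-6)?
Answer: 21993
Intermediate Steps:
l = 216 (l = -36*(-6) = 216)
(l + 4201) + c(26) = (216 + 4201) + 26**3 = 4417 + 17576 = 21993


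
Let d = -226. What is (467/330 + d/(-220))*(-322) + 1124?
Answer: 55694/165 ≈ 337.54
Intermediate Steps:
(467/330 + d/(-220))*(-322) + 1124 = (467/330 - 226/(-220))*(-322) + 1124 = (467*(1/330) - 226*(-1/220))*(-322) + 1124 = (467/330 + 113/110)*(-322) + 1124 = (403/165)*(-322) + 1124 = -129766/165 + 1124 = 55694/165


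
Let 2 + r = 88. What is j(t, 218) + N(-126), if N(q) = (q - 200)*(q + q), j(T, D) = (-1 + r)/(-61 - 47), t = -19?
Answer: 8872331/108 ≈ 82151.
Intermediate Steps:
r = 86 (r = -2 + 88 = 86)
j(T, D) = -85/108 (j(T, D) = (-1 + 86)/(-61 - 47) = 85/(-108) = 85*(-1/108) = -85/108)
N(q) = 2*q*(-200 + q) (N(q) = (-200 + q)*(2*q) = 2*q*(-200 + q))
j(t, 218) + N(-126) = -85/108 + 2*(-126)*(-200 - 126) = -85/108 + 2*(-126)*(-326) = -85/108 + 82152 = 8872331/108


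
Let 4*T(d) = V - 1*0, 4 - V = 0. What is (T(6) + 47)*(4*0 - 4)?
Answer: -192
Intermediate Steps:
V = 4 (V = 4 - 1*0 = 4 + 0 = 4)
T(d) = 1 (T(d) = (4 - 1*0)/4 = (4 + 0)/4 = (¼)*4 = 1)
(T(6) + 47)*(4*0 - 4) = (1 + 47)*(4*0 - 4) = 48*(0 - 4) = 48*(-4) = -192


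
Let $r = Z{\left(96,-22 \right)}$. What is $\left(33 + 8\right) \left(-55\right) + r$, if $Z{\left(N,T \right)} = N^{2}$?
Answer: $6961$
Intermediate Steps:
$r = 9216$ ($r = 96^{2} = 9216$)
$\left(33 + 8\right) \left(-55\right) + r = \left(33 + 8\right) \left(-55\right) + 9216 = 41 \left(-55\right) + 9216 = -2255 + 9216 = 6961$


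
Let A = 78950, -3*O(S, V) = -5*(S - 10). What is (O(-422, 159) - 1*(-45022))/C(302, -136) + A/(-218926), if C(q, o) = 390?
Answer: 2417017288/21345285 ≈ 113.23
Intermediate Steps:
O(S, V) = -50/3 + 5*S/3 (O(S, V) = -(-5)*(S - 10)/3 = -(-5)*(-10 + S)/3 = -(50 - 5*S)/3 = -50/3 + 5*S/3)
(O(-422, 159) - 1*(-45022))/C(302, -136) + A/(-218926) = ((-50/3 + (5/3)*(-422)) - 1*(-45022))/390 + 78950/(-218926) = ((-50/3 - 2110/3) + 45022)*(1/390) + 78950*(-1/218926) = (-720 + 45022)*(1/390) - 39475/109463 = 44302*(1/390) - 39475/109463 = 22151/195 - 39475/109463 = 2417017288/21345285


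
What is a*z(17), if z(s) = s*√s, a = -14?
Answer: -238*√17 ≈ -981.30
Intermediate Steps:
z(s) = s^(3/2)
a*z(17) = -238*√17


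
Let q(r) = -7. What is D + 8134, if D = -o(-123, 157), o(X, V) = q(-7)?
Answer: 8141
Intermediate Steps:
o(X, V) = -7
D = 7 (D = -1*(-7) = 7)
D + 8134 = 7 + 8134 = 8141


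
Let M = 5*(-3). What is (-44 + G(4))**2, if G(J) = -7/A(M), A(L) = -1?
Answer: 1369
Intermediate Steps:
M = -15
G(J) = 7 (G(J) = -7/(-1) = -7*(-1) = 7)
(-44 + G(4))**2 = (-44 + 7)**2 = (-37)**2 = 1369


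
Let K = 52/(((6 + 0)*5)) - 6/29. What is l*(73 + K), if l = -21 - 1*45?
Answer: -713218/145 ≈ -4918.7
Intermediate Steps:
K = 664/435 (K = 52/((6*5)) - 6*1/29 = 52/30 - 6/29 = 52*(1/30) - 6/29 = 26/15 - 6/29 = 664/435 ≈ 1.5264)
l = -66 (l = -21 - 45 = -66)
l*(73 + K) = -66*(73 + 664/435) = -66*32419/435 = -713218/145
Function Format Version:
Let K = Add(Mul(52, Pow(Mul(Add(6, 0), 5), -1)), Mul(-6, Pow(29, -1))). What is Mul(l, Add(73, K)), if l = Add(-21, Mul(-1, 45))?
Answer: Rational(-713218, 145) ≈ -4918.7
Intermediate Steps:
K = Rational(664, 435) (K = Add(Mul(52, Pow(Mul(6, 5), -1)), Mul(-6, Rational(1, 29))) = Add(Mul(52, Pow(30, -1)), Rational(-6, 29)) = Add(Mul(52, Rational(1, 30)), Rational(-6, 29)) = Add(Rational(26, 15), Rational(-6, 29)) = Rational(664, 435) ≈ 1.5264)
l = -66 (l = Add(-21, -45) = -66)
Mul(l, Add(73, K)) = Mul(-66, Add(73, Rational(664, 435))) = Mul(-66, Rational(32419, 435)) = Rational(-713218, 145)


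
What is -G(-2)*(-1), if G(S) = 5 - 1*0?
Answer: 5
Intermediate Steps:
G(S) = 5 (G(S) = 5 + 0 = 5)
-G(-2)*(-1) = -1*5*(-1) = -5*(-1) = 5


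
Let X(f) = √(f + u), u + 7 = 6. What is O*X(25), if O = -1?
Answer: -2*√6 ≈ -4.8990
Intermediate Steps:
u = -1 (u = -7 + 6 = -1)
X(f) = √(-1 + f) (X(f) = √(f - 1) = √(-1 + f))
O*X(25) = -√(-1 + 25) = -√24 = -2*√6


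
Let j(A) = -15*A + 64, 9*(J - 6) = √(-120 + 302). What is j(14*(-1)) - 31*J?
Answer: 88 - 31*√182/9 ≈ 41.532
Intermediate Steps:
J = 6 + √182/9 (J = 6 + √(-120 + 302)/9 = 6 + √182/9 ≈ 7.4990)
j(A) = 64 - 15*A
j(14*(-1)) - 31*J = (64 - 210*(-1)) - 31*(6 + √182/9) = (64 - 15*(-14)) - (186 + 31*√182/9) = (64 + 210) + (-186 - 31*√182/9) = 274 + (-186 - 31*√182/9) = 88 - 31*√182/9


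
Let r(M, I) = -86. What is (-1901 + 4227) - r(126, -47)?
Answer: 2412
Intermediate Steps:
(-1901 + 4227) - r(126, -47) = (-1901 + 4227) - 1*(-86) = 2326 + 86 = 2412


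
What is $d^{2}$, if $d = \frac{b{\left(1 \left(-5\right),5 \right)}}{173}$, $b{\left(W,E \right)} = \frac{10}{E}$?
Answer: $\frac{4}{29929} \approx 0.00013365$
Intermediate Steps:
$d = \frac{2}{173}$ ($d = \frac{10 \cdot \frac{1}{5}}{173} = 10 \cdot \frac{1}{5} \cdot \frac{1}{173} = 2 \cdot \frac{1}{173} = \frac{2}{173} \approx 0.011561$)
$d^{2} = \left(\frac{2}{173}\right)^{2} = \frac{4}{29929}$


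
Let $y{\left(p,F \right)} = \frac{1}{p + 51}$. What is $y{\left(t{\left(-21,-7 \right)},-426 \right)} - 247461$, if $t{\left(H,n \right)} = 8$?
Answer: $- \frac{14600198}{59} \approx -2.4746 \cdot 10^{5}$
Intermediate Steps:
$y{\left(p,F \right)} = \frac{1}{51 + p}$
$y{\left(t{\left(-21,-7 \right)},-426 \right)} - 247461 = \frac{1}{51 + 8} - 247461 = \frac{1}{59} - 247461 = - \frac{14600198}{59}$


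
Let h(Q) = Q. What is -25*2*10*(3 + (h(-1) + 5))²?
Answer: -24500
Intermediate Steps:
-25*2*10*(3 + (h(-1) + 5))² = -25*2*10*(3 + (-1 + 5))² = -500*(3 + 4)² = -500*7² = -500*49 = -25*980 = -24500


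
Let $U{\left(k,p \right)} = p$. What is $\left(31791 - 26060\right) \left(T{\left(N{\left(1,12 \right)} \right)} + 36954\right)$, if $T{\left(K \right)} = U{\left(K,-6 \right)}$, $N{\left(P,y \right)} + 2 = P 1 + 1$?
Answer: $211748988$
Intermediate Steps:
$N{\left(P,y \right)} = -1 + P$ ($N{\left(P,y \right)} = -2 + \left(P 1 + 1\right) = -2 + \left(P + 1\right) = -2 + \left(1 + P\right) = -1 + P$)
$T{\left(K \right)} = -6$
$\left(31791 - 26060\right) \left(T{\left(N{\left(1,12 \right)} \right)} + 36954\right) = \left(31791 - 26060\right) \left(-6 + 36954\right) = 5731 \cdot 36948 = 211748988$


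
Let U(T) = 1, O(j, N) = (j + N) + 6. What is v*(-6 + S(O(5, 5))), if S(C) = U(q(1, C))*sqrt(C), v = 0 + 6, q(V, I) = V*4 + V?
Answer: -12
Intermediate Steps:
O(j, N) = 6 + N + j (O(j, N) = (N + j) + 6 = 6 + N + j)
q(V, I) = 5*V (q(V, I) = 4*V + V = 5*V)
v = 6
S(C) = sqrt(C) (S(C) = 1*sqrt(C) = sqrt(C))
v*(-6 + S(O(5, 5))) = 6*(-6 + sqrt(6 + 5 + 5)) = 6*(-6 + sqrt(16)) = 6*(-6 + 4) = 6*(-2) = -12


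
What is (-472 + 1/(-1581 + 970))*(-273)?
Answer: 6056253/47 ≈ 1.2886e+5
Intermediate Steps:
(-472 + 1/(-1581 + 970))*(-273) = (-472 + 1/(-611))*(-273) = (-472 - 1/611)*(-273) = -288393/611*(-273) = 6056253/47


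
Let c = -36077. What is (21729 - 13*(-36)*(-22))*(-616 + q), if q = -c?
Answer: 405425613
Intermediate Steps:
q = 36077 (q = -1*(-36077) = 36077)
(21729 - 13*(-36)*(-22))*(-616 + q) = (21729 - 13*(-36)*(-22))*(-616 + 36077) = (21729 + 468*(-22))*35461 = (21729 - 10296)*35461 = 11433*35461 = 405425613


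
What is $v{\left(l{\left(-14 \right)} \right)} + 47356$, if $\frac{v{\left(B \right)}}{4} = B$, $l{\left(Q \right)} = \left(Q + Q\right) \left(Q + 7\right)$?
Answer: $48140$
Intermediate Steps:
$l{\left(Q \right)} = 2 Q \left(7 + Q\right)$
$v{\left(B \right)} = 4 B$
$v{\left(l{\left(-14 \right)} \right)} + 47356 = 4 \cdot 2 \left(-14\right) \left(7 - 14\right) + 47356 = 4 \cdot 2 \left(-14\right) \left(-7\right) + 47356 = 4 \cdot 196 + 47356 = 784 + 47356 = 48140$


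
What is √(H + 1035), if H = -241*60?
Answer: 5*I*√537 ≈ 115.87*I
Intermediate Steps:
H = -14460
√(H + 1035) = √(-14460 + 1035) = √(-13425) = 5*I*√537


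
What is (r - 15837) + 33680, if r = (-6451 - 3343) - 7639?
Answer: 410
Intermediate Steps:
r = -17433 (r = -9794 - 7639 = -17433)
(r - 15837) + 33680 = (-17433 - 15837) + 33680 = -33270 + 33680 = 410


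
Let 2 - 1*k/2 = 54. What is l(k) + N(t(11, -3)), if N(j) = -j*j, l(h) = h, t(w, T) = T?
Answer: -113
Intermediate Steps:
k = -104 (k = 4 - 2*54 = 4 - 108 = -104)
N(j) = -j**2
l(k) + N(t(11, -3)) = -104 - 1*(-3)**2 = -104 - 1*9 = -104 - 9 = -113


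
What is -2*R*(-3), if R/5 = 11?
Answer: 330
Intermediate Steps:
R = 55 (R = 5*11 = 55)
-2*R*(-3) = -2*55*(-3) = -110*(-3) = 330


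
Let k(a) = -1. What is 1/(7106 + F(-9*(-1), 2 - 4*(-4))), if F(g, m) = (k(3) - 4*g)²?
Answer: 1/8475 ≈ 0.00011799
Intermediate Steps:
F(g, m) = (-1 - 4*g)²
1/(7106 + F(-9*(-1), 2 - 4*(-4))) = 1/(7106 + (1 + 4*(-9*(-1)))²) = 1/(7106 + (1 + 4*9)²) = 1/(7106 + (1 + 36)²) = 1/(7106 + 37²) = 1/(7106 + 1369) = 1/8475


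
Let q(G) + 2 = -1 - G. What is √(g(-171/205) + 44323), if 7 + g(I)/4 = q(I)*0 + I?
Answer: √1861357155/205 ≈ 210.46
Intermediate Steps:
q(G) = -3 - G (q(G) = -2 + (-1 - G) = -3 - G)
g(I) = -28 + 4*I (g(I) = -28 + 4*((-3 - I)*0 + I) = -28 + 4*(0 + I) = -28 + 4*I)
√(g(-171/205) + 44323) = √((-28 + 4*(-171/205)) + 44323) = √((-28 - 684/205) + 44323) = √(-6424/205 + 44323) = √(9079791/205) = √1861357155/205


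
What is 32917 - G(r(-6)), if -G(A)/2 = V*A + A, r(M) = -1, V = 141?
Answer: 32633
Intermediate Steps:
G(A) = -284*A (G(A) = -2*(141*A + A) = -284*A)
32917 - G(r(-6)) = 32917 - (-284)*(-1) = 32917 - 1*284 = 32917 - 284 = 32633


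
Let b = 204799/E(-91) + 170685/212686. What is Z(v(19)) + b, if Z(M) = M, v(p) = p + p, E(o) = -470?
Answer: -9919771551/24990605 ≈ -396.94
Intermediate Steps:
v(p) = 2*p
b = -10869414541/24990605 (b = 204799/(-470) + 170685/212686 = 204799*(-1/470) + 170685*(1/212686) = -204799/470 + 170685/212686 = -10869414541/24990605 ≈ -434.94)
Z(v(19)) + b = 2*19 - 10869414541/24990605 = 38 - 10869414541/24990605 = -9919771551/24990605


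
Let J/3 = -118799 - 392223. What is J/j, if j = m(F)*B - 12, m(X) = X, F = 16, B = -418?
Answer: 766533/3350 ≈ 228.82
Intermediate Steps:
j = -6700 (j = 16*(-418) - 12 = -6688 - 12 = -6700)
J = -1533066 (J = 3*(-118799 - 392223) = 3*(-511022) = -1533066)
J/j = -1533066/(-6700) = -1533066*(-1/6700) = 766533/3350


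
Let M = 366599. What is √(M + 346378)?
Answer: √712977 ≈ 844.38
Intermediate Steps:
√(M + 346378) = √(366599 + 346378) = √712977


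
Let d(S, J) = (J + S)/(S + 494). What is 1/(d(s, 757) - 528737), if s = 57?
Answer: -551/291333273 ≈ -1.8913e-6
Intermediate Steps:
d(S, J) = (J + S)/(494 + S)
1/(d(s, 757) - 528737) = 1/((757 + 57)/(494 + 57) - 528737) = 1/(814/551 - 528737) = 1/(-291333273/551) = -551/291333273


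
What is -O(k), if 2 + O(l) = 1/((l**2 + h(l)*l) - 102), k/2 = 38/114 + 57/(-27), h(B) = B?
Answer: 12509/6214 ≈ 2.0130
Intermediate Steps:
k = -32/9 (k = 2*(38/114 + 57/(-27)) = 2*(38*(1/114) + 57*(-1/27)) = 2*(1/3 - 19/9) = 2*(-16/9) = -32/9 ≈ -3.5556)
O(l) = -2 + 1/(-102 + 2*l**2) (O(l) = -2 + 1/((l**2 + l*l) - 102) = -2 + 1/((l**2 + l**2) - 102) = -2 + 1/(2*l**2 - 102) = -2 + 1/(-102 + 2*l**2))
-O(k) = -(205 - 4*(-32/9)**2)/(2*(-51 + (-32/9)**2)) = -(205 - 4*1024/81)/(2*(-51 + 1024/81)) = -(205 - 4096/81)/(2*(-3107/81)) = -(-81)*12509/(2*3107*81) = -1*(-12509/6214) = 12509/6214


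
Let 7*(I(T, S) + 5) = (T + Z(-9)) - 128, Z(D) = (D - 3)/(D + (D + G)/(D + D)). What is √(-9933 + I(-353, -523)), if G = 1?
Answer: 3*I*√6592069/77 ≈ 100.03*I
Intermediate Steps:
Z(D) = (-3 + D)/(D + (1 + D)/(2*D)) (Z(D) = (D - 3)/(D + (D + 1)/(D + D)) = (-3 + D)/(D + (1 + D)/((2*D))) = (-3 + D)/(D + (1 + D)*(1/(2*D))) = (-3 + D)/(D + (1 + D)/(2*D)))
I(T, S) = -12443/539 + T/7 (I(T, S) = -5 + ((T + 2*(-9)*(-3 - 9)/(1 - 9 + 2*(-9)²)) - 128)/7 = -5 + ((T + 2*(-9)*(-12)/(1 - 9 + 2*81)) - 128)/7 = -5 + ((T + 2*(-9)*(-12)/(1 - 9 + 162)) - 128)/7 = -5 + ((T + 2*(-9)*(-12)/154) - 128)/7 = -5 + ((T + 2*(-9)*(1/154)*(-12)) - 128)/7 = -5 + ((T + 108/77) - 128)/7 = -5 + ((108/77 + T) - 128)/7 = -5 + (-9748/77 + T)/7 = -5 + (-9748/539 + T/7) = -12443/539 + T/7)
√(-9933 + I(-353, -523)) = √(-9933 + (-12443/539 + (⅐)*(-353))) = √(-9933 + (-12443/539 - 353/7)) = √(-9933 - 39624/539) = √(-5393511/539) = 3*I*√6592069/77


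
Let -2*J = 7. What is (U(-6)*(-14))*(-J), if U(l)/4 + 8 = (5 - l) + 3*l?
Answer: 2940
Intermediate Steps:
J = -7/2 (J = -1/2*7 = -7/2 ≈ -3.5000)
U(l) = -12 + 8*l (U(l) = -32 + 4*((5 - l) + 3*l) = -32 + 4*(5 + 2*l) = -32 + (20 + 8*l) = -12 + 8*l)
(U(-6)*(-14))*(-J) = ((-12 + 8*(-6))*(-14))*(-1*(-7/2)) = ((-12 - 48)*(-14))*(7/2) = -60*(-14)*(7/2) = 840*(7/2) = 2940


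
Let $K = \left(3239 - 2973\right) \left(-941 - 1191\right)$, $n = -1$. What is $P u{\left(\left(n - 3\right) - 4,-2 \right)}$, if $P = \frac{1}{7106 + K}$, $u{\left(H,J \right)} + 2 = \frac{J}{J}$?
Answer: $\frac{1}{560006} \approx 1.7857 \cdot 10^{-6}$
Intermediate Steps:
$u{\left(H,J \right)} = -1$ ($u{\left(H,J \right)} = -2 + \frac{J}{J} = -2 + 1 = -1$)
$K = -567112$ ($K = 266 \left(-2132\right) = -567112$)
$P = - \frac{1}{560006}$ ($P = \frac{1}{7106 - 567112} = \frac{1}{-560006} = - \frac{1}{560006} \approx -1.7857 \cdot 10^{-6}$)
$P u{\left(\left(n - 3\right) - 4,-2 \right)} = \left(- \frac{1}{560006}\right) \left(-1\right) = \frac{1}{560006}$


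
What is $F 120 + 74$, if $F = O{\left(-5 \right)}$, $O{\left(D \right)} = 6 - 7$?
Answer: $-46$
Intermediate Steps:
$O{\left(D \right)} = -1$ ($O{\left(D \right)} = 6 - 7 = -1$)
$F = -1$
$F 120 + 74 = \left(-1\right) 120 + 74 = -120 + 74 = -46$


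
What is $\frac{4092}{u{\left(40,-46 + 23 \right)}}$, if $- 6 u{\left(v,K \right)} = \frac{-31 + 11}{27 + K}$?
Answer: $\frac{24552}{5} \approx 4910.4$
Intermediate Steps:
$u{\left(v,K \right)} = \frac{10}{3 \left(27 + K\right)}$ ($u{\left(v,K \right)} = - \frac{\left(-31 + 11\right) \frac{1}{27 + K}}{6} = - \frac{\left(-20\right) \frac{1}{27 + K}}{6} = \frac{10}{3 \left(27 + K\right)}$)
$\frac{4092}{u{\left(40,-46 + 23 \right)}} = \frac{4092}{\frac{10}{3} \frac{1}{27 + \left(-46 + 23\right)}} = \frac{4092}{\frac{10}{3} \frac{1}{27 - 23}} = \frac{4092}{\frac{10}{3} \cdot \frac{1}{4}} = \frac{4092}{\frac{5}{6}} = 4092 \cdot \frac{6}{5} = \frac{24552}{5}$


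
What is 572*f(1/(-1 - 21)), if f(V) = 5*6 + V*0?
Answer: 17160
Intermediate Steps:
f(V) = 30 (f(V) = 30 + 0 = 30)
572*f(1/(-1 - 21)) = 572*30 = 17160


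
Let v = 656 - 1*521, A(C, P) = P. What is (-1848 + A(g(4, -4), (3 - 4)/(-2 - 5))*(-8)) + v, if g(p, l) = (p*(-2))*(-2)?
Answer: -11999/7 ≈ -1714.1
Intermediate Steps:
g(p, l) = 4*p (g(p, l) = -2*p*(-2) = 4*p)
v = 135 (v = 656 - 521 = 135)
(-1848 + A(g(4, -4), (3 - 4)/(-2 - 5))*(-8)) + v = (-1848 + ((3 - 4)/(-2 - 5))*(-8)) + 135 = (-1848 - 1/(-7)*(-8)) + 135 = (-1848 - 1*(-⅐)*(-8)) + 135 = (-1848 + (⅐)*(-8)) + 135 = (-1848 - 8/7) + 135 = -12944/7 + 135 = -11999/7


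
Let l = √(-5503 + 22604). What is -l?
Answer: -7*√349 ≈ -130.77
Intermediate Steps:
l = 7*√349 (l = √17101 = 7*√349 ≈ 130.77)
-l = -7*√349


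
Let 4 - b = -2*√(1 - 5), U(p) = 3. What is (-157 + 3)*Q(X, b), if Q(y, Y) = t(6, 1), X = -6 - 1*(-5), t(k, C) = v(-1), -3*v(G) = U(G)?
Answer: 154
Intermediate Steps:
v(G) = -1 (v(G) = -⅓*3 = -1)
t(k, C) = -1
X = -1 (X = -6 + 5 = -1)
b = 4 + 4*I (b = 4 - (-2)*√(1 - 5) = 4 - (-2)*√(-4) = 4 - (-2)*2*I = 4 - (-4)*I = 4 + 4*I ≈ 4.0 + 4.0*I)
Q(y, Y) = -1
(-157 + 3)*Q(X, b) = (-157 + 3)*(-1) = -154*(-1) = 154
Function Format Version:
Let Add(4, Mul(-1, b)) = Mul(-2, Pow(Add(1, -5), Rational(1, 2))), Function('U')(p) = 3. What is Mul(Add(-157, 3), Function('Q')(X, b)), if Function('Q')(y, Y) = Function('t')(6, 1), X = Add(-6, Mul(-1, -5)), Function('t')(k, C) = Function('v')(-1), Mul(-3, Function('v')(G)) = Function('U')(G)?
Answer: 154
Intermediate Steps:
Function('v')(G) = -1 (Function('v')(G) = Mul(Rational(-1, 3), 3) = -1)
Function('t')(k, C) = -1
X = -1 (X = Add(-6, 5) = -1)
b = Add(4, Mul(4, I)) (b = Add(4, Mul(-1, Mul(-2, Pow(Add(1, -5), Rational(1, 2))))) = Add(4, Mul(-1, Mul(-2, Pow(-4, Rational(1, 2))))) = Add(4, Mul(-1, Mul(-2, Mul(2, I)))) = Add(4, Mul(-1, Mul(-4, I))) = Add(4, Mul(4, I)) ≈ Add(4.0000, Mul(4.0000, I)))
Function('Q')(y, Y) = -1
Mul(Add(-157, 3), Function('Q')(X, b)) = Mul(Add(-157, 3), -1) = Mul(-154, -1) = 154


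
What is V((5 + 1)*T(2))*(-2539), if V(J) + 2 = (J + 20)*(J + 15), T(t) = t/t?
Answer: -1381216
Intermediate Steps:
T(t) = 1
V(J) = -2 + (15 + J)*(20 + J) (V(J) = -2 + (J + 20)*(J + 15) = -2 + (20 + J)*(15 + J) = -2 + (15 + J)*(20 + J))
V((5 + 1)*T(2))*(-2539) = (298 + ((5 + 1)*1)² + 35*((5 + 1)*1))*(-2539) = (298 + (6*1)² + 35*(6*1))*(-2539) = (298 + 6² + 35*6)*(-2539) = (298 + 36 + 210)*(-2539) = 544*(-2539) = -1381216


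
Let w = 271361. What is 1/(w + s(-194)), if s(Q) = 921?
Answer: 1/272282 ≈ 3.6727e-6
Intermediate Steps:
1/(w + s(-194)) = 1/(271361 + 921) = 1/272282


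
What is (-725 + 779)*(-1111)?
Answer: -59994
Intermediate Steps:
(-725 + 779)*(-1111) = 54*(-1111) = -59994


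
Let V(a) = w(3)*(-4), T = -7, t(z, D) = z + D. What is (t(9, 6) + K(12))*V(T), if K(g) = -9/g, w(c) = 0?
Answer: 0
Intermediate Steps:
t(z, D) = D + z
V(a) = 0 (V(a) = 0*(-4) = 0)
(t(9, 6) + K(12))*V(T) = ((6 + 9) - 9/12)*0 = (15 - 9*1/12)*0 = (15 - 3/4)*0 = (57/4)*0 = 0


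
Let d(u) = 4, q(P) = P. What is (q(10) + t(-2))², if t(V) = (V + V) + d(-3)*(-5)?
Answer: 196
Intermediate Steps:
t(V) = -20 + 2*V (t(V) = (V + V) + 4*(-5) = 2*V - 20 = -20 + 2*V)
(q(10) + t(-2))² = (10 + (-20 + 2*(-2)))² = (10 + (-20 - 4))² = (10 - 24)² = (-14)² = 196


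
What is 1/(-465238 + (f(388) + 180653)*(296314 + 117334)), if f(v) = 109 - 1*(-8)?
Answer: 1/74774683722 ≈ 1.3374e-11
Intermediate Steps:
f(v) = 117 (f(v) = 109 + 8 = 117)
1/(-465238 + (f(388) + 180653)*(296314 + 117334)) = 1/(-465238 + (117 + 180653)*(296314 + 117334)) = 1/(-465238 + 180770*413648) = 1/(-465238 + 74775148960) = 1/74774683722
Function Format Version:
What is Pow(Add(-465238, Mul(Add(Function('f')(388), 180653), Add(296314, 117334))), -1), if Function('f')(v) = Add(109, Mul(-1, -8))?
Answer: Rational(1, 74774683722) ≈ 1.3374e-11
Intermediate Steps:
Function('f')(v) = 117 (Function('f')(v) = Add(109, 8) = 117)
Pow(Add(-465238, Mul(Add(Function('f')(388), 180653), Add(296314, 117334))), -1) = Pow(Add(-465238, Mul(Add(117, 180653), Add(296314, 117334))), -1) = Pow(Add(-465238, Mul(180770, 413648)), -1) = Pow(Add(-465238, 74775148960), -1) = Pow(74774683722, -1) = Rational(1, 74774683722)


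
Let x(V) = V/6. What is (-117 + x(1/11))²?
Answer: 59613841/4356 ≈ 13685.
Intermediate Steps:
x(V) = V/6 (x(V) = V*(⅙) = V/6)
(-117 + x(1/11))² = (-117 + (⅙)/11)² = (-117 + (⅙)*(1/11))² = (-117 + 1/66)² = (-7721/66)² = 59613841/4356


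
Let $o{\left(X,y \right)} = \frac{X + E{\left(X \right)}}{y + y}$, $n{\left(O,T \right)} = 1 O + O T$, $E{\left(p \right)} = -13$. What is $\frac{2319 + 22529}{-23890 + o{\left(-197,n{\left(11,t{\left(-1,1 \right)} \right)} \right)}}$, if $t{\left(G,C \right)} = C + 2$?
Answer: $- \frac{1093312}{1051265} \approx -1.04$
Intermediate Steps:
$t{\left(G,C \right)} = 2 + C$
$n{\left(O,T \right)} = O + O T$
$o{\left(X,y \right)} = \frac{-13 + X}{2 y}$ ($o{\left(X,y \right)} = \frac{X - 13}{y + y} = \frac{-13 + X}{2 y}$)
$\frac{2319 + 22529}{-23890 + o{\left(-197,n{\left(11,t{\left(-1,1 \right)} \right)} \right)}} = \frac{2319 + 22529}{-23890 + \frac{-13 - 197}{2 \cdot 11 \left(1 + \left(2 + 1\right)\right)}} = \frac{24848}{-23890 + \frac{1}{2} \frac{1}{11 \left(1 + 3\right)} \left(-210\right)} = \frac{24848}{-23890 + \frac{1}{2} \frac{1}{11 \cdot 4} \left(-210\right)} = \frac{24848}{-23890 + \frac{1}{2} \cdot \frac{1}{44} \left(-210\right)} = \frac{24848}{-23890 - \frac{105}{44}} = \frac{24848}{- \frac{1051265}{44}} = 24848 \left(- \frac{44}{1051265}\right) = - \frac{1093312}{1051265}$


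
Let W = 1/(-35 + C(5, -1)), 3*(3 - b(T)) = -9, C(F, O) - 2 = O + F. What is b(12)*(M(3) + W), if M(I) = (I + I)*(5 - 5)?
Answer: -6/29 ≈ -0.20690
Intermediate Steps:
C(F, O) = 2 + F + O (C(F, O) = 2 + (O + F) = 2 + (F + O) = 2 + F + O)
b(T) = 6 (b(T) = 3 - ⅓*(-9) = 3 + 3 = 6)
M(I) = 0 (M(I) = (2*I)*0 = 0)
W = -1/29 (W = 1/(-35 + (2 + 5 - 1)) = 1/(-35 + 6) = 1/(-29) = -1/29 ≈ -0.034483)
b(12)*(M(3) + W) = 6*(0 - 1/29) = 6*(-1/29) = -6/29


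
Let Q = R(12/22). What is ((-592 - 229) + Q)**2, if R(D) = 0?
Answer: 674041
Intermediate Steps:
Q = 0
((-592 - 229) + Q)**2 = ((-592 - 229) + 0)**2 = (-821 + 0)**2 = (-821)**2 = 674041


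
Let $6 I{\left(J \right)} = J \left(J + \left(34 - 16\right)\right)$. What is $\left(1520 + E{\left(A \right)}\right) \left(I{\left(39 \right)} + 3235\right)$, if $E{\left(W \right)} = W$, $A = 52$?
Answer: $5667846$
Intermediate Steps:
$I{\left(J \right)} = \frac{J \left(18 + J\right)}{6}$ ($I{\left(J \right)} = \frac{J \left(J + \left(34 - 16\right)\right)}{6} = \frac{J \left(J + 18\right)}{6} = \frac{J \left(18 + J\right)}{6}$)
$\left(1520 + E{\left(A \right)}\right) \left(I{\left(39 \right)} + 3235\right) = \left(1520 + 52\right) \left(\frac{1}{6} \cdot 39 \left(18 + 39\right) + 3235\right) = 1572 \left(\frac{1}{6} \cdot 39 \cdot 57 + 3235\right) = 1572 \left(\frac{741}{2} + 3235\right) = 1572 \cdot \frac{7211}{2} = 5667846$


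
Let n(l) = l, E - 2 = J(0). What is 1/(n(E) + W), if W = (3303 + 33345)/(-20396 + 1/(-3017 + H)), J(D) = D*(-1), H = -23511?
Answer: 541065089/109932034 ≈ 4.9218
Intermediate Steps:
J(D) = -D
W = -972198144/541065089 (W = (3303 + 33345)/(-20396 + 1/(-3017 - 23511)) = 36648/(-20396 + 1/(-26528)) = 36648/(-20396 - 1/26528) = 36648/(-541065089/26528) = 36648*(-26528/541065089) = -972198144/541065089 ≈ -1.7968)
E = 2 (E = 2 - 1*0 = 2 + 0 = 2)
1/(n(E) + W) = 1/(2 - 972198144/541065089) = 1/(109932034/541065089) = 541065089/109932034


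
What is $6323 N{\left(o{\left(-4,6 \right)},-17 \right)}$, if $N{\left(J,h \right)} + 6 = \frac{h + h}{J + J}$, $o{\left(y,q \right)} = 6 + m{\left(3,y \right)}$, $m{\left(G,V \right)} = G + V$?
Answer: $- \frac{297181}{5} \approx -59436.0$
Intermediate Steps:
$o{\left(y,q \right)} = 9 + y$ ($o{\left(y,q \right)} = 6 + \left(3 + y\right) = 9 + y$)
$N{\left(J,h \right)} = -6 + \frac{h}{J}$ ($N{\left(J,h \right)} = -6 + \frac{h + h}{J + J} = -6 + \frac{2 h}{2 J} = -6 + 2 h \frac{1}{2 J} = -6 + \frac{h}{J}$)
$6323 N{\left(o{\left(-4,6 \right)},-17 \right)} = 6323 \left(-6 - \frac{17}{9 - 4}\right) = 6323 \left(-6 - \frac{17}{5}\right) = 6323 \left(- \frac{47}{5}\right) = - \frac{297181}{5}$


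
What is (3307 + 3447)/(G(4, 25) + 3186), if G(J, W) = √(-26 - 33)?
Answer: 364716/172045 - 6754*I*√59/10150655 ≈ 2.1199 - 0.0051108*I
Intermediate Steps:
G(J, W) = I*√59 (G(J, W) = √(-59) = I*√59)
(3307 + 3447)/(G(4, 25) + 3186) = (3307 + 3447)/(I*√59 + 3186) = 6754/(3186 + I*√59)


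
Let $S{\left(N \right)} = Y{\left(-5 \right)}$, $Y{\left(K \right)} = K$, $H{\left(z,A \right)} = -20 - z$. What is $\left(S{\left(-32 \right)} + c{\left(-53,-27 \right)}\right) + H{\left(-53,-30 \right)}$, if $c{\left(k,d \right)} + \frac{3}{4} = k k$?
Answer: $\frac{11345}{4} \approx 2836.3$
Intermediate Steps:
$S{\left(N \right)} = -5$
$c{\left(k,d \right)} = - \frac{3}{4} + k^{2}$ ($c{\left(k,d \right)} = - \frac{3}{4} + k k = - \frac{3}{4} + k^{2}$)
$\left(S{\left(-32 \right)} + c{\left(-53,-27 \right)}\right) + H{\left(-53,-30 \right)} = \left(-5 - \left(\frac{3}{4} - \left(-53\right)^{2}\right)\right) - -33 = \left(-5 + \left(- \frac{3}{4} + 2809\right)\right) + \left(-20 + 53\right) = \left(-5 + \frac{11233}{4}\right) + 33 = \frac{11213}{4} + 33 = \frac{11345}{4}$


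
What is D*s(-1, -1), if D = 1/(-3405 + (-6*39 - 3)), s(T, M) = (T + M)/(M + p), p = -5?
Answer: -1/10926 ≈ -9.1525e-5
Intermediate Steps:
s(T, M) = (M + T)/(-5 + M) (s(T, M) = (T + M)/(M - 5) = (M + T)/(-5 + M))
D = -1/3642 (D = 1/(-3405 + (-234 - 3)) = 1/(-3405 - 237) = 1/(-3642) = -1/3642 ≈ -0.00027457)
D*s(-1, -1) = -(-1 - 1)/(3642*(-5 - 1)) = -(-2)/(3642*(-6)) = -(-1)*(-2)/21852 = -1/3642*1/3 = -1/10926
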